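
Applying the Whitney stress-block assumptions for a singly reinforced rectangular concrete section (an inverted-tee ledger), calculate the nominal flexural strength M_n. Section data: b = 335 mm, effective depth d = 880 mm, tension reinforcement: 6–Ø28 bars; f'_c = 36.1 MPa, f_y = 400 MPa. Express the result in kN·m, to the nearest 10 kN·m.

A_s = 6 × 616 = 3696 mm².
T = A_s f_y = 3696 × 400 = 1478400 N = 1478.4 kN.
From C = T: a = T/(0.85 f'_c b) = 1478400/(0.85 × 36.1 × 335) = 143.82 mm.
M_n = T(d − a/2) = 1478.4 kN × (880 − 71.91) mm = 1194.68 kN·m.

M_n ≈ 1190 kN·m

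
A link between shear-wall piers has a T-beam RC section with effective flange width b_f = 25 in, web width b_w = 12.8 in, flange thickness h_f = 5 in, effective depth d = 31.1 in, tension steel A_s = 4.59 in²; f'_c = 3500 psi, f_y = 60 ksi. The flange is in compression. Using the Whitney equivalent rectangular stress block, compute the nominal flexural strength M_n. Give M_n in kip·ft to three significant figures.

Tension: T = A_s f_y = 4.59 × 60 = 275.4 kips.
Try a within the flange: a = T/(0.85 f'_c b_f) = 275.4/(0.85 × 3.5 × 25) = 3.703 in.
Since a = 3.703 ≤ h_f = 5 in, the stress block lies entirely in the flange; analyse as a rectangular beam of width b_f.
M_n = T(d − a/2) = 275.4 × (31.1 − 1.8515) = 8055.0 kip·in.
M_n = 8055.0/12 = 671.25 kip·ft.

M_n ≈ 671 kip·ft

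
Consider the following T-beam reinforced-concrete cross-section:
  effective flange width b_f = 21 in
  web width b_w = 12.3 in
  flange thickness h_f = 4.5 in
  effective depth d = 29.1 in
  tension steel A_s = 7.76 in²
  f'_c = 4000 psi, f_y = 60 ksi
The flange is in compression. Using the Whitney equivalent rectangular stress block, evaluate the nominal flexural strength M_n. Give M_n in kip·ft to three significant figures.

M_n ≈ 994 kip·ft

Tension: T = A_s f_y = 7.76 × 60 = 465.6 kips.
Try a within the flange: a = T/(0.85 f'_c b_f) = 465.6/(0.85 × 4 × 21) = 6.521 in.
a = 6.521 > h_f = 4.5 in: the block extends into the web. Split into flange-overhang and web parts.
C_f = 0.85 f'_c (b_f − b_w) h_f = 0.85 × 4 × (21 − 12.3) × 4.5 = 133.1 kips.
Remaining web compression depth: a_w = (T − C_f)/(0.85 f'_c b_w) = (465.6 − 133.1)/(0.85 × 4 × 12.3) = 7.951 in.
M_n = C_f(d − h_f/2) + (T − C_f)(d − a_w/2) = 133.1 × (29.1 − 2.25) + 332.5 × (29.1 − 3.9755) = 3573.7 + 8353.9 = 11927.6 kip·in.
M_n = 11927.6/12 = 993.97 kip·ft.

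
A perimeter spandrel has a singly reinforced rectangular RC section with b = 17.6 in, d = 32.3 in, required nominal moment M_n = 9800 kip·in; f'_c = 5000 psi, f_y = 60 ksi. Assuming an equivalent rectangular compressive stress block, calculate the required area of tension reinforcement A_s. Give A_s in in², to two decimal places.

A_s ≈ 5.42 in²

From M_n = 0.85 f'_c a b (d − a/2):
a = d − √(d² − 2M_n/(0.85 f'_c b)) = 32.3 − √(32.3² − 2 × 9800/(0.85 × 5 × 17.6)) = 4.349 in.
A_s = 0.85 f'_c a b / f_y = 0.85 × 5 × 4.349 × 17.6 / 60 = 5.422 in².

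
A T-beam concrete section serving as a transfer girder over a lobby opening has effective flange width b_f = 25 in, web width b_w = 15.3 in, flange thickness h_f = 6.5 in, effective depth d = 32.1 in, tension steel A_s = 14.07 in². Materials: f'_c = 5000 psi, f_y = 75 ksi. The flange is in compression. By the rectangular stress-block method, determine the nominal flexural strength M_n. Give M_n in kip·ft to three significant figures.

Tension: T = A_s f_y = 14.07 × 75 = 1055.25 kips.
Try a within the flange: a = T/(0.85 f'_c b_f) = 1055.25/(0.85 × 5 × 25) = 9.932 in.
a = 9.932 > h_f = 6.5 in: the block extends into the web. Split into flange-overhang and web parts.
C_f = 0.85 f'_c (b_f − b_w) h_f = 0.85 × 5 × (25 − 15.3) × 6.5 = 268.0 kips.
Remaining web compression depth: a_w = (T − C_f)/(0.85 f'_c b_w) = (1055.25 − 268.0)/(0.85 × 5 × 15.3) = 12.107 in.
M_n = C_f(d − h_f/2) + (T − C_f)(d − a_w/2) = 268.0 × (32.1 − 3.25) + 787.25 × (32.1 − 6.0535) = 7731.8 + 20505.1 = 28236.9 kip·in.
M_n = 28236.9/12 = 2353.08 kip·ft.

M_n ≈ 2350 kip·ft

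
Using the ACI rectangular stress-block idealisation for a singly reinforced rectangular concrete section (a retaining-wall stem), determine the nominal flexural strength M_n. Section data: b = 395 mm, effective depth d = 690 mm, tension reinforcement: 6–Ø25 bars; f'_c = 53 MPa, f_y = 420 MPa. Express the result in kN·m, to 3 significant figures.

M_n ≈ 811 kN·m

A_s = 6 × 491 = 2946 mm².
T = A_s f_y = 2946 × 420 = 1237320 N = 1237.32 kN.
From C = T: a = T/(0.85 f'_c b) = 1237320/(0.85 × 53 × 395) = 69.53 mm.
M_n = T(d − a/2) = 1237.32 kN × (690 − 34.765) mm = 810.74 kN·m.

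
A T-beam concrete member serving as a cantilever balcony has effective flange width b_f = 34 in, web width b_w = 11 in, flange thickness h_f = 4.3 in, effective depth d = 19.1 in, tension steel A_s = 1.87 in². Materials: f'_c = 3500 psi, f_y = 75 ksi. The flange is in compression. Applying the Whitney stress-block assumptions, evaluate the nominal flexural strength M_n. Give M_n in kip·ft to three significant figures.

Tension: T = A_s f_y = 1.87 × 75 = 140.25 kips.
Try a within the flange: a = T/(0.85 f'_c b_f) = 140.25/(0.85 × 3.5 × 34) = 1.387 in.
Since a = 1.387 ≤ h_f = 4.3 in, the stress block lies entirely in the flange; analyse as a rectangular beam of width b_f.
M_n = T(d − a/2) = 140.25 × (19.1 − 0.6935) = 2581.5 kip·in.
M_n = 2581.5/12 = 215.13 kip·ft.

M_n ≈ 215 kip·ft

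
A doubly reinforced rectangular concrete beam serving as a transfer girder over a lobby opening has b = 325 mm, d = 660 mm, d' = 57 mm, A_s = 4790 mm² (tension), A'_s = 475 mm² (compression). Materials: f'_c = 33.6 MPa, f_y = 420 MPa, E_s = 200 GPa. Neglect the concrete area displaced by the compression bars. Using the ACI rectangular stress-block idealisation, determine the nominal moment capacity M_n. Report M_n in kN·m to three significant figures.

Assume both tension and compression steel yield.
Net tension couple steel: A_s − A'_s = 4315 mm².
a = (A_s − A'_s) f_y / (0.85 f'_c b) = 1812300/(0.85 × 33.6 × 325) = 195.25 mm.
c = a/β₁ = 195.25/0.81 = 241.05 mm; ε'_s = 0.003(c − d')/c = 0.0023 ≥ f_y/E_s = 0.0021, so compression steel does yield.
M_n = (A_s − A'_s) f_y (d − a/2) + A'_s f_y (d − d') = [1812300 × (660 − 97.625) + 199500 × (660 − 57)] × 10⁻⁶ = 1019.19 + 120.30 = 1139.49 kN·m.

M_n ≈ 1140 kN·m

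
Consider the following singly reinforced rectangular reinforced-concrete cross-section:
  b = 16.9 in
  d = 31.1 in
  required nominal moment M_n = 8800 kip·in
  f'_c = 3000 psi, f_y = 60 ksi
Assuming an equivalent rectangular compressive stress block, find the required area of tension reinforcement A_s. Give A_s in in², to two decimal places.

From M_n = 0.85 f'_c a b (d − a/2):
a = d − √(d² − 2M_n/(0.85 f'_c b)) = 31.1 − √(31.1² − 2 × 8800/(0.85 × 3 × 16.9)) = 7.461 in.
A_s = 0.85 f'_c a b / f_y = 0.85 × 3 × 7.461 × 16.9 / 60 = 5.359 in².

A_s ≈ 5.36 in²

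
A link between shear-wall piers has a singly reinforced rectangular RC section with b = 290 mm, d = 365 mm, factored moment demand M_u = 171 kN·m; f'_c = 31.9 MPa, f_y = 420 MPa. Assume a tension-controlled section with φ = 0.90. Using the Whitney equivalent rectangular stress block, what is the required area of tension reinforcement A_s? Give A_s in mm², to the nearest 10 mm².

M_n = M_u/φ = 171/0.90 = 190 kN·m.
With M_n = 0.85 f'_c a b (d − a/2), solve the quadratic for a:
a = d − √(d² − 2M_n/(0.85 f'_c b)) = 365 − √(365² − 2 × 190×10⁶/(0.85 × 31.9 × 290)) = 73.62 mm.
A_s = 0.85 f'_c a b / f_y = 0.85 × 31.9 × 73.62 × 290 / 420 = 1378.3 mm².

A_s ≈ 1380 mm²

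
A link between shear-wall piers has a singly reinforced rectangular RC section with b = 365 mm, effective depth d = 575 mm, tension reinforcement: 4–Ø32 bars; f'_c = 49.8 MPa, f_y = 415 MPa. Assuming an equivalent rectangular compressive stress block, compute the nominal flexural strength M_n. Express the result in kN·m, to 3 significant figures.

M_n ≈ 710 kN·m

A_s = 4 × 804 = 3216 mm².
T = A_s f_y = 3216 × 415 = 1334640 N = 1334.64 kN.
From C = T: a = T/(0.85 f'_c b) = 1334640/(0.85 × 49.8 × 365) = 86.38 mm.
M_n = T(d − a/2) = 1334.64 kN × (575 − 43.19) mm = 709.77 kN·m.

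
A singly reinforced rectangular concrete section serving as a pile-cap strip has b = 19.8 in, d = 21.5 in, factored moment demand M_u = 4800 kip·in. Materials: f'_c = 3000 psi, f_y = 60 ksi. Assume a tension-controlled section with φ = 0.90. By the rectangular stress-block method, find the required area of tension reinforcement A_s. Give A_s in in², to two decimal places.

M_n = M_u/φ = 4800/0.90 = 5333.33 kip·in.
From M_n = 0.85 f'_c a b (d − a/2):
a = d − √(d² − 2M_n/(0.85 f'_c b)) = 21.5 − √(21.5² − 2 × 5333.33/(0.85 × 3 × 19.8)) = 5.657 in.
A_s = 0.85 f'_c a b / f_y = 0.85 × 3 × 5.657 × 19.8 / 60 = 4.760 in².

A_s ≈ 4.76 in²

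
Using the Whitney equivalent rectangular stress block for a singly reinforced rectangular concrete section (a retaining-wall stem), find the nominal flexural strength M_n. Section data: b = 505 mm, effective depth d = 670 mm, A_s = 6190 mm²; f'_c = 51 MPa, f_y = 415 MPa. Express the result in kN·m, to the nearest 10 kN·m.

T = A_s f_y = 6190 × 415 = 2568850 N = 2568.85 kN.
From C = T: a = T/(0.85 f'_c b) = 2568850/(0.85 × 51 × 505) = 117.34 mm.
M_n = T(d − a/2) = 2568.85 kN × (670 − 58.67) mm = 1570.42 kN·m.

M_n ≈ 1570 kN·m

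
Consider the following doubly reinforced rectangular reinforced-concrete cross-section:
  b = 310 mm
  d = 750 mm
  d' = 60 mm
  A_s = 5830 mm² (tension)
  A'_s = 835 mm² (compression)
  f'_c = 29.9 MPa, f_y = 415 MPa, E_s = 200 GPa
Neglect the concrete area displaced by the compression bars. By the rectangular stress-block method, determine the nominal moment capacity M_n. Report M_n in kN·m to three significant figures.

Assume both tension and compression steel yield.
Net tension couple steel: A_s − A'_s = 4995 mm².
a = (A_s − A'_s) f_y / (0.85 f'_c b) = 2072925/(0.85 × 29.9 × 310) = 263.11 mm.
c = a/β₁ = 263.11/0.836 = 314.72 mm; ε'_s = 0.003(c − d')/c = 0.0024 ≥ f_y/E_s = 0.0021, so compression steel does yield.
M_n = (A_s − A'_s) f_y (d − a/2) + A'_s f_y (d − d') = [2072925 × (750 − 131.555) + 346525 × (750 − 60)] × 10⁻⁶ = 1281.99 + 239.10 = 1521.09 kN·m.

M_n ≈ 1520 kN·m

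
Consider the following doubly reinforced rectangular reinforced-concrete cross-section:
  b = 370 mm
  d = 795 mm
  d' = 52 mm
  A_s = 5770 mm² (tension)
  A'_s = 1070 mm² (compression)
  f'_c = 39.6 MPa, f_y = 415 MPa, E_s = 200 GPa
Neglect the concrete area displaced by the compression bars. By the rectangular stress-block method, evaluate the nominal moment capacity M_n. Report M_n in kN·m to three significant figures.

Assume both tension and compression steel yield.
Net tension couple steel: A_s − A'_s = 4700 mm².
a = (A_s − A'_s) f_y / (0.85 f'_c b) = 1950500/(0.85 × 39.6 × 370) = 156.61 mm.
c = a/β₁ = 156.61/0.767 = 204.19 mm; ε'_s = 0.003(c − d')/c = 0.0022 ≥ f_y/E_s = 0.0021, so compression steel does yield.
M_n = (A_s − A'_s) f_y (d − a/2) + A'_s f_y (d − d') = [1950500 × (795 − 78.305) + 444050 × (795 − 52)] × 10⁻⁶ = 1397.91 + 329.93 = 1727.84 kN·m.

M_n ≈ 1730 kN·m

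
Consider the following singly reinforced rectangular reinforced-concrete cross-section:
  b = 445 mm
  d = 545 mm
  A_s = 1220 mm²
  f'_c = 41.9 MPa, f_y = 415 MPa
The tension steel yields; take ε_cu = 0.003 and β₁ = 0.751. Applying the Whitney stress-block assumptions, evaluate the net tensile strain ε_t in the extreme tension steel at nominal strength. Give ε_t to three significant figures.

a = A_s f_y/(0.85 f'_c b) = 31.95 mm.
β₁ = 0.751, so c = a/β₁ = 31.95/0.751 = 42.54 mm.
From the linear strain diagram with ε_cu = 0.003: ε_t = 0.003 (d − c)/c = 0.003 × (545 − 42.54)/42.54 = 0.0354.
Since ε_t ≥ 0.005, the section is tension-controlled.

ε_t ≈ 0.0354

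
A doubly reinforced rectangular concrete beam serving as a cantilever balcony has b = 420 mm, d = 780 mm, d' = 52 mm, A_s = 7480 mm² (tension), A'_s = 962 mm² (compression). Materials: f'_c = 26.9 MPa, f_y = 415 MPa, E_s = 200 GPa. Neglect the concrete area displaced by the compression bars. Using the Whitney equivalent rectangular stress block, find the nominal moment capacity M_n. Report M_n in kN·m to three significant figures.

Assume both tension and compression steel yield.
Net tension couple steel: A_s − A'_s = 6518 mm².
a = (A_s − A'_s) f_y / (0.85 f'_c b) = 2704970/(0.85 × 26.9 × 420) = 281.67 mm.
c = a/β₁ = 281.67/0.85 = 331.38 mm; ε'_s = 0.003(c − d')/c = 0.0025 ≥ f_y/E_s = 0.0021, so compression steel does yield.
M_n = (A_s − A'_s) f_y (d − a/2) + A'_s f_y (d − d') = [2704970 × (780 − 140.835) + 399230 × (780 − 52)] × 10⁻⁶ = 1728.92 + 290.64 = 2019.56 kN·m.

M_n ≈ 2020 kN·m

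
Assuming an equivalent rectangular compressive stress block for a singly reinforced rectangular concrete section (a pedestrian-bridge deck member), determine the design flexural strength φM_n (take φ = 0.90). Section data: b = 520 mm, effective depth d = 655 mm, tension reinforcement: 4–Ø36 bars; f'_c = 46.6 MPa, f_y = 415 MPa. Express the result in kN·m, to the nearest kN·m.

A_s = 4 × 1018 = 4072 mm².
T = A_s f_y = 4072 × 415 = 1689880 N = 1689.88 kN.
From C = T: a = T/(0.85 f'_c b) = 1689880/(0.85 × 46.6 × 520) = 82.04 mm.
M_n = T(d − a/2) = 1689.88 kN × (655 − 41.02) mm = 1037.55 kN·m.
φM_n = 0.90 × 1037.55 = 933.80 kN·m.

φM_n ≈ 934 kN·m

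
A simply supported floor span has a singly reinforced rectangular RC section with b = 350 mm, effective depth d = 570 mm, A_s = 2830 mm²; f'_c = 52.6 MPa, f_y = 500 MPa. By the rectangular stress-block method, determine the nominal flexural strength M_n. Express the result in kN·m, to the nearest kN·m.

M_n ≈ 743 kN·m

T = A_s f_y = 2830 × 500 = 1415000 N = 1415 kN.
From C = T: a = T/(0.85 f'_c b) = 1415000/(0.85 × 52.6 × 350) = 90.42 mm.
M_n = T(d − a/2) = 1415 kN × (570 − 45.21) mm = 742.58 kN·m.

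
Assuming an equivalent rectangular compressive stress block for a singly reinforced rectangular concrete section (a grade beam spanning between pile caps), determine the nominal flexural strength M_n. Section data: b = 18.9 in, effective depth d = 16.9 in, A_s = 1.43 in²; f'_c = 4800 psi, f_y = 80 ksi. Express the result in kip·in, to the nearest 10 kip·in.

M_n ≈ 1850 kip·in

T = A_s f_y = 1.43 × 80 = 114.4 kips.
a = T/(0.85 f'_c b) = 114.4/(0.85 × 4.8 × 18.9) = 1.484 in.
M_n = T(d − a/2) = 114.4 × (16.9 − 0.742) = 1848.5 kip·in.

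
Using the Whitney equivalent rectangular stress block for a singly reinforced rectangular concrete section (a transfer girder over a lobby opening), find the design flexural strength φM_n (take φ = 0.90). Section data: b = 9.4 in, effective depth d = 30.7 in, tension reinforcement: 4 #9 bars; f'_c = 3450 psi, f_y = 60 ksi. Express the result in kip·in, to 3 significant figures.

A_s = 4 × 1 = 4 in².
T = A_s f_y = 4 × 60 = 240 kips.
a = T/(0.85 f'_c b) = 240/(0.85 × 3.45 × 9.4) = 8.707 in.
M_n = T(d − a/2) = 240 × (30.7 − 4.3535) = 6323.2 kip·in.
φM_n = 0.90 × 6323.2 = 5690.9 kip·in.

φM_n ≈ 5690 kip·in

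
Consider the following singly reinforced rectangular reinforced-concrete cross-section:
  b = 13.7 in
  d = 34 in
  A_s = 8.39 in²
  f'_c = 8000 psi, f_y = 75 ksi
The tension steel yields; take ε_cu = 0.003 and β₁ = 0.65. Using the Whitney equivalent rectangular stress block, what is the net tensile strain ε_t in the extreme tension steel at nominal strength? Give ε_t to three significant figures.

a = A_s f_y/(0.85 f'_c b) = 6.755 in.
β₁ = 0.65, so c = a/β₁ = 6.755/0.65 = 10.392 in.
From the linear strain diagram with ε_cu = 0.003: ε_t = 0.003 (d − c)/c = 0.003 × (34 − 10.392)/10.392 = 0.00682.
Since ε_t ≥ 0.005, the section is tension-controlled.

ε_t ≈ 0.00682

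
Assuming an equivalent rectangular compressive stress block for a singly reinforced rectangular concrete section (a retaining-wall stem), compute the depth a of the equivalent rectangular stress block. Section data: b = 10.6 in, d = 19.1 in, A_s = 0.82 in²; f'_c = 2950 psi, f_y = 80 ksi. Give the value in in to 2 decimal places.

a ≈ 2.47 in

T = A_s f_y = 0.82 × 80 = 65.6 kips.
a = T/(0.85 f'_c b) = 65.6/(0.85 × 2.95 × 10.6) = 2.47 in.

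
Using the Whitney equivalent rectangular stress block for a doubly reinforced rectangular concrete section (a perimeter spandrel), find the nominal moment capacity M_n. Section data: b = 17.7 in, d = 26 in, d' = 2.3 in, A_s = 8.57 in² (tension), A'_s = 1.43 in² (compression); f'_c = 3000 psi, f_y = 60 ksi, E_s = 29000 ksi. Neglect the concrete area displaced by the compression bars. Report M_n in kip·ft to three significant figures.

M_n ≈ 928 kip·ft

Assume both steels yield.
a = (A_s − A'_s) f_y/(0.85 f'_c b) = (8.57 − 1.43) × 60/(0.85 × 3 × 17.7) = 9.492 in.
c = a/β₁ = 9.492/0.85 = 11.167 in; ε'_s = 0.003(c − d')/c = 0.0024 ≥ ε_y = 0.0021, so the compression steel yields.
M_n = (A_s − A'_s) f_y (d − a/2) + A'_s f_y (d − d') = 428.4 × (26 − 4.746) + 85.8 × (26 − 2.3) = 9105.2 + 2033.5 = 11138.7 kip·in = 11138.7/12 = 928.23 kip·ft.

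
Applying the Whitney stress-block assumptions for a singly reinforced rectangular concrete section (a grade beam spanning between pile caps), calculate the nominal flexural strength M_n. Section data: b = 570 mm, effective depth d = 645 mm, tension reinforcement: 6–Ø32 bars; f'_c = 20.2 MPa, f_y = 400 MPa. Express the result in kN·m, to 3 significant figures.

A_s = 6 × 804 = 4824 mm².
T = A_s f_y = 4824 × 400 = 1929600 N = 1929.6 kN.
From C = T: a = T/(0.85 f'_c b) = 1929600/(0.85 × 20.2 × 570) = 197.16 mm.
M_n = T(d − a/2) = 1929.6 kN × (645 − 98.58) mm = 1054.37 kN·m.

M_n ≈ 1050 kN·m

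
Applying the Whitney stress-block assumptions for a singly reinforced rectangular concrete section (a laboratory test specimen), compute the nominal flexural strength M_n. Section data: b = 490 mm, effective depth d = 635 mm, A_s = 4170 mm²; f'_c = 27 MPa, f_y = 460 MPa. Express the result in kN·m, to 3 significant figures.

T = A_s f_y = 4170 × 460 = 1918200 N = 1918.2 kN.
From C = T: a = T/(0.85 f'_c b) = 1918200/(0.85 × 27 × 490) = 170.57 mm.
M_n = T(d − a/2) = 1918.2 kN × (635 − 85.285) mm = 1054.46 kN·m.

M_n ≈ 1050 kN·m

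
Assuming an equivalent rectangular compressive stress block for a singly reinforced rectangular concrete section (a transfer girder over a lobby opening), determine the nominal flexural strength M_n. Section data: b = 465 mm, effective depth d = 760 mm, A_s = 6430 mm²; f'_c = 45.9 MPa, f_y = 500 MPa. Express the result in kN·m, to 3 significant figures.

M_n ≈ 2160 kN·m

T = A_s f_y = 6430 × 500 = 3215000 N = 3215 kN.
From C = T: a = T/(0.85 f'_c b) = 3215000/(0.85 × 45.9 × 465) = 177.21 mm.
M_n = T(d − a/2) = 3215 kN × (760 − 88.605) mm = 2158.53 kN·m.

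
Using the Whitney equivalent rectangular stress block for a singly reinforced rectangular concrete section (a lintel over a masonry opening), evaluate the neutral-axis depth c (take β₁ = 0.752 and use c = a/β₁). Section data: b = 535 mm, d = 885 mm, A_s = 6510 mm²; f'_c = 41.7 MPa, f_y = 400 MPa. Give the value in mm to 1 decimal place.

T = A_s f_y = 6510 × 400 = 2604000 N = 2604 kN.
Setting C = 0.85 f'_c a b equal to T: a = 2604000/(0.85 × 41.7 × 535) = 137.320 mm.
With β₁ = 0.752, c = a/β₁ = 137.320/0.752 = 182.6 mm.

c ≈ 182.6 mm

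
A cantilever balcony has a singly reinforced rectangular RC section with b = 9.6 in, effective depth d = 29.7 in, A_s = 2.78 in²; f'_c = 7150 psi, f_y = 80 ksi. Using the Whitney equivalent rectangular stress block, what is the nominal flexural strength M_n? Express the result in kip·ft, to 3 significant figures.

T = A_s f_y = 2.78 × 80 = 222.4 kips.
a = T/(0.85 f'_c b) = 222.4/(0.85 × 7.15 × 9.6) = 3.812 in.
M_n = T(d − a/2) = 222.4 × (29.7 − 1.906) = 6181.4 kip·in = 6181.4/12 = 515.12 kip·ft.

M_n ≈ 515 kip·ft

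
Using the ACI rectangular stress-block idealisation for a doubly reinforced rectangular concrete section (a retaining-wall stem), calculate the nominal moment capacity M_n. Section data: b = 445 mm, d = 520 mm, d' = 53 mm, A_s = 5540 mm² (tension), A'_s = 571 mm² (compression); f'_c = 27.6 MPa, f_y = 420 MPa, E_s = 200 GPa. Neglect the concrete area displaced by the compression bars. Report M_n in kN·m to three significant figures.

Assume both tension and compression steel yield.
Net tension couple steel: A_s − A'_s = 4969 mm².
a = (A_s − A'_s) f_y / (0.85 f'_c b) = 2086980/(0.85 × 27.6 × 445) = 199.91 mm.
c = a/β₁ = 199.91/0.85 = 235.19 mm; ε'_s = 0.003(c − d')/c = 0.0023 ≥ f_y/E_s = 0.0021, so compression steel does yield.
M_n = (A_s − A'_s) f_y (d − a/2) + A'_s f_y (d − d') = [2086980 × (520 − 99.955) + 239820 × (520 − 53)] × 10⁻⁶ = 876.63 + 112.00 = 988.63 kN·m.

M_n ≈ 989 kN·m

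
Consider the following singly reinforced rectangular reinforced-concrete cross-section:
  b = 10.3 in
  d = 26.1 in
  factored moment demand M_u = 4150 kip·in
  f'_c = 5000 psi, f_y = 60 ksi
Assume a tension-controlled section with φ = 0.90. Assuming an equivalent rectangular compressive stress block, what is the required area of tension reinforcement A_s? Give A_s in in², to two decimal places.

A_s ≈ 3.22 in²

M_n = M_u/φ = 4150/0.90 = 4611.11 kip·in.
From M_n = 0.85 f'_c a b (d − a/2):
a = d − √(d² − 2M_n/(0.85 f'_c b)) = 26.1 − √(26.1² − 2 × 4611.11/(0.85 × 5 × 10.3)) = 4.408 in.
A_s = 0.85 f'_c a b / f_y = 0.85 × 5 × 4.408 × 10.3 / 60 = 3.216 in².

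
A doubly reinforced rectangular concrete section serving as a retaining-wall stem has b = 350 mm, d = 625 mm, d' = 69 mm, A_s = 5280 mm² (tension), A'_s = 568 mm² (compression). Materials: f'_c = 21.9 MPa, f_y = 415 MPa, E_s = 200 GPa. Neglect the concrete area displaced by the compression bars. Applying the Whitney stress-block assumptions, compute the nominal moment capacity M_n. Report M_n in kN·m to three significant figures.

Assume both tension and compression steel yield.
Net tension couple steel: A_s − A'_s = 4712 mm².
a = (A_s − A'_s) f_y / (0.85 f'_c b) = 1955480/(0.85 × 21.9 × 350) = 300.14 mm.
c = a/β₁ = 300.14/0.85 = 353.11 mm; ε'_s = 0.003(c − d')/c = 0.0024 ≥ f_y/E_s = 0.0021, so compression steel does yield.
M_n = (A_s − A'_s) f_y (d − a/2) + A'_s f_y (d − d') = [1955480 × (625 − 150.07) + 235720 × (625 − 69)] × 10⁻⁶ = 928.72 + 131.06 = 1059.78 kN·m.

M_n ≈ 1060 kN·m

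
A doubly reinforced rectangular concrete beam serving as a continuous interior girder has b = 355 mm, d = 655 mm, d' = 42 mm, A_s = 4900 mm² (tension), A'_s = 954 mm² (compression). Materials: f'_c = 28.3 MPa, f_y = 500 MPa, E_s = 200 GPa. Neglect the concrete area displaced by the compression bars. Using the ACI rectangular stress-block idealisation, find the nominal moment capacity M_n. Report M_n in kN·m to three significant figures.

Assume both tension and compression steel yield.
Net tension couple steel: A_s − A'_s = 3946 mm².
a = (A_s − A'_s) f_y / (0.85 f'_c b) = 1973000/(0.85 × 28.3 × 355) = 231.04 mm.
c = a/β₁ = 231.04/0.848 = 272.45 mm; ε'_s = 0.003(c − d')/c = 0.0025 ≥ f_y/E_s = 0.0025, so compression steel does yield.
M_n = (A_s − A'_s) f_y (d − a/2) + A'_s f_y (d − d') = [1973000 × (655 − 115.52) + 477000 × (655 − 42)] × 10⁻⁶ = 1064.39 + 292.40 = 1356.79 kN·m.

M_n ≈ 1360 kN·m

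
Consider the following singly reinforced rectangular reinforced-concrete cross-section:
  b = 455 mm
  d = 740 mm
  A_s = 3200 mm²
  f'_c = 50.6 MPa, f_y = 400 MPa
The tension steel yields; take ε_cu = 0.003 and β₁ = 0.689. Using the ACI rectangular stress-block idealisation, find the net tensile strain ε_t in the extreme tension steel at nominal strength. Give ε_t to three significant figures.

a = A_s f_y/(0.85 f'_c b) = 65.41 mm.
β₁ = 0.689, so c = a/β₁ = 65.41/0.689 = 94.93 mm.
From the linear strain diagram with ε_cu = 0.003: ε_t = 0.003 (d − c)/c = 0.003 × (740 − 94.93)/94.93 = 0.0204.
Since ε_t ≥ 0.005, the section is tension-controlled.

ε_t ≈ 0.0204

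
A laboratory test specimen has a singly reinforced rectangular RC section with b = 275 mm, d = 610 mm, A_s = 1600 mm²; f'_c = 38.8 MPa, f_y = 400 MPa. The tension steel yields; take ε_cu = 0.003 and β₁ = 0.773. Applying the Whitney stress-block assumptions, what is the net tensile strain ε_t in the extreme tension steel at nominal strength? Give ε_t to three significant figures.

ε_t ≈ 0.0170

a = A_s f_y/(0.85 f'_c b) = 70.57 mm.
β₁ = 0.773, so c = a/β₁ = 70.57/0.773 = 91.29 mm.
From the linear strain diagram with ε_cu = 0.003: ε_t = 0.003 (d − c)/c = 0.003 × (610 − 91.29)/91.29 = 0.0170.
Since ε_t ≥ 0.005, the section is tension-controlled.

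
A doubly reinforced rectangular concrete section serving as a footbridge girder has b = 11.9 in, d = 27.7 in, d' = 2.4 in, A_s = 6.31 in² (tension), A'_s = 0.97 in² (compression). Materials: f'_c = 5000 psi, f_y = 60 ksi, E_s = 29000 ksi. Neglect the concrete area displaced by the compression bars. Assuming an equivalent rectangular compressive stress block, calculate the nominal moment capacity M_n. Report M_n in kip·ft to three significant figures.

Assume both steels yield.
a = (A_s − A'_s) f_y/(0.85 f'_c b) = (6.31 − 0.97) × 60/(0.85 × 5 × 11.9) = 6.335 in.
c = a/β₁ = 6.335/0.8 = 7.919 in; ε'_s = 0.003(c − d')/c = 0.0021 ≥ ε_y = 0.0021, so the compression steel yields.
M_n = (A_s − A'_s) f_y (d − a/2) + A'_s f_y (d − d') = 320.4 × (27.7 − 3.1675) + 58.2 × (27.7 − 2.4) = 7860.2 + 1472.5 = 9332.7 kip·in = 9332.7/12 = 777.73 kip·ft.

M_n ≈ 778 kip·ft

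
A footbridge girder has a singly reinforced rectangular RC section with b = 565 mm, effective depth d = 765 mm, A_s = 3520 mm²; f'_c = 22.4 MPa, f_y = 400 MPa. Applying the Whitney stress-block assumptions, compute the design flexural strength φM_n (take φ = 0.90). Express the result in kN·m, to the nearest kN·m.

T = A_s f_y = 3520 × 400 = 1408000 N = 1408 kN.
From C = T: a = T/(0.85 f'_c b) = 1408000/(0.85 × 22.4 × 565) = 130.88 mm.
M_n = T(d − a/2) = 1408 kN × (765 − 65.44) mm = 984.98 kN·m.
φM_n = 0.90 × 984.98 = 886.48 kN·m.

φM_n ≈ 886 kN·m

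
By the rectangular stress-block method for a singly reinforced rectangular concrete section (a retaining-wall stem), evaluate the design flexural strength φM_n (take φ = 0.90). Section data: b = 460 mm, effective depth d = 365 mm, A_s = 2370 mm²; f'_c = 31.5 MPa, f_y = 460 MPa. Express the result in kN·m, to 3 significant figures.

φM_n ≈ 315 kN·m

T = A_s f_y = 2370 × 460 = 1090200 N = 1090.2 kN.
From C = T: a = T/(0.85 f'_c b) = 1090200/(0.85 × 31.5 × 460) = 88.52 mm.
M_n = T(d − a/2) = 1090.2 kN × (365 − 44.26) mm = 349.67 kN·m.
φM_n = 0.90 × 349.67 = 314.70 kN·m.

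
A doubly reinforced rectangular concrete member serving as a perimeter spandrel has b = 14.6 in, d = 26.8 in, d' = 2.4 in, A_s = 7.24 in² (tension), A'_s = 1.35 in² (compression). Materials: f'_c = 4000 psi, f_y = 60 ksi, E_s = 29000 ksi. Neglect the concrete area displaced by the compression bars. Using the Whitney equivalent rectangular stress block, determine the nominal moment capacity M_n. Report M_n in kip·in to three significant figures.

M_n ≈ 10200 kip·in

Assume both steels yield.
a = (A_s − A'_s) f_y/(0.85 f'_c b) = (7.24 − 1.35) × 60/(0.85 × 4 × 14.6) = 7.119 in.
c = a/β₁ = 7.119/0.85 = 8.375 in; ε'_s = 0.003(c − d')/c = 0.0021 ≥ ε_y = 0.0021, so the compression steel yields.
M_n = (A_s − A'_s) f_y (d − a/2) + A'_s f_y (d − d') = 353.4 × (26.8 − 3.5595) + 81 × (26.8 − 2.4) = 8213.2 + 1976.4 = 10189.6 kip·in.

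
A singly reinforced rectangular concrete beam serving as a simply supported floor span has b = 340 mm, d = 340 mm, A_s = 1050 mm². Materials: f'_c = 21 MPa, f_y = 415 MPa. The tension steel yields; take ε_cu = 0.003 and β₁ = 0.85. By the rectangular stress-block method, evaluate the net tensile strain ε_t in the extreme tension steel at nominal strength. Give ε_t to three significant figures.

ε_t ≈ 0.00908

a = A_s f_y/(0.85 f'_c b) = 71.80 mm.
β₁ = 0.85, so c = a/β₁ = 71.80/0.85 = 84.47 mm.
From the linear strain diagram with ε_cu = 0.003: ε_t = 0.003 (d − c)/c = 0.003 × (340 − 84.47)/84.47 = 0.00908.
Since ε_t ≥ 0.005, the section is tension-controlled.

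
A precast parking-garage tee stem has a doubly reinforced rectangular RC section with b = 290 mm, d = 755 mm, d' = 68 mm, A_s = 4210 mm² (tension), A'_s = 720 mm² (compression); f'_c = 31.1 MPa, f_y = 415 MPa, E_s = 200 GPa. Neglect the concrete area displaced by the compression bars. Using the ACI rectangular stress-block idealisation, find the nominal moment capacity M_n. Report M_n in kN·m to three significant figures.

M_n ≈ 1160 kN·m

Assume both tension and compression steel yield.
Net tension couple steel: A_s − A'_s = 3490 mm².
a = (A_s − A'_s) f_y / (0.85 f'_c b) = 1448350/(0.85 × 31.1 × 290) = 188.93 mm.
c = a/β₁ = 188.93/0.828 = 228.18 mm; ε'_s = 0.003(c − d')/c = 0.0021 ≥ f_y/E_s = 0.0021, so compression steel does yield.
M_n = (A_s − A'_s) f_y (d − a/2) + A'_s f_y (d − d') = [1448350 × (755 − 94.465) + 298800 × (755 − 68)] × 10⁻⁶ = 956.69 + 205.28 = 1161.97 kN·m.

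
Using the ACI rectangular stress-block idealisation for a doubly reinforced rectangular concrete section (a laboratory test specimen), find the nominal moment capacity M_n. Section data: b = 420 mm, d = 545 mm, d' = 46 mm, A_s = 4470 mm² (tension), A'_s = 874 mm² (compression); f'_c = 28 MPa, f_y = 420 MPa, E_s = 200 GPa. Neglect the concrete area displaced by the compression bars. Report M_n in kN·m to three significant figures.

M_n ≈ 892 kN·m

Assume both tension and compression steel yield.
Net tension couple steel: A_s − A'_s = 3596 mm².
a = (A_s − A'_s) f_y / (0.85 f'_c b) = 1510320/(0.85 × 28 × 420) = 151.09 mm.
c = a/β₁ = 151.09/0.85 = 177.75 mm; ε'_s = 0.003(c − d')/c = 0.0022 ≥ f_y/E_s = 0.0021, so compression steel does yield.
M_n = (A_s − A'_s) f_y (d − a/2) + A'_s f_y (d − d') = [1510320 × (545 − 75.545) + 367080 × (545 − 46)] × 10⁻⁶ = 709.03 + 183.17 = 892.20 kN·m.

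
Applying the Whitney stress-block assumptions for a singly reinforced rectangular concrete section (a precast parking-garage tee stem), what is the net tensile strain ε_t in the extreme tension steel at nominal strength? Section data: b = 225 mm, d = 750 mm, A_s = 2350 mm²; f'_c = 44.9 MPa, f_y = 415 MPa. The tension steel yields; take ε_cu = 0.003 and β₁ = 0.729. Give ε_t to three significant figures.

ε_t ≈ 0.0114

a = A_s f_y/(0.85 f'_c b) = 113.57 mm.
β₁ = 0.729, so c = a/β₁ = 113.57/0.729 = 155.79 mm.
From the linear strain diagram with ε_cu = 0.003: ε_t = 0.003 (d − c)/c = 0.003 × (750 − 155.79)/155.79 = 0.0114.
Since ε_t ≥ 0.005, the section is tension-controlled.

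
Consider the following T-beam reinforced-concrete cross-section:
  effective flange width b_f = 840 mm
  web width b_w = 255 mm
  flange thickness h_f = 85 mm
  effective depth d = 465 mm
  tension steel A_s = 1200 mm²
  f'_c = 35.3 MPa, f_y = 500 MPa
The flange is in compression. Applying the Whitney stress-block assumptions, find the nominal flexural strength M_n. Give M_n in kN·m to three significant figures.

Tension: T = A_s f_y = 1200 × 500 = 600000 N.
Try a within the flange: a = T/(0.85 f'_c b_f) = 600000/(0.85 × 35.3 × 840) = 23.81 mm.
Since a = 23.81 ≤ h_f = 85 mm, the stress block lies entirely in the flange; analyse as a rectangular beam of width b_f.
M_n = T(d − a/2) = 600000 × (465 − 11.905) = 271.86 × 10⁶ N·mm.
M_n = 271.86 kN·m.

M_n ≈ 272 kN·m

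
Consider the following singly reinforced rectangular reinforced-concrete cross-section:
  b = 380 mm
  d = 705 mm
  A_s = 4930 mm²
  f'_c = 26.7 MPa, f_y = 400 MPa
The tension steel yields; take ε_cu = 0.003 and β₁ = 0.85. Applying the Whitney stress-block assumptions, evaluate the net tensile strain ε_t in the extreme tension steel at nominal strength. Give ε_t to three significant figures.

a = A_s f_y/(0.85 f'_c b) = 228.66 mm.
β₁ = 0.85, so c = a/β₁ = 228.66/0.85 = 269.01 mm.
From the linear strain diagram with ε_cu = 0.003: ε_t = 0.003 (d − c)/c = 0.003 × (705 − 269.01)/269.01 = 0.00486.
ε_t is between 0.004 and 0.005 — transition zone.

ε_t ≈ 0.00486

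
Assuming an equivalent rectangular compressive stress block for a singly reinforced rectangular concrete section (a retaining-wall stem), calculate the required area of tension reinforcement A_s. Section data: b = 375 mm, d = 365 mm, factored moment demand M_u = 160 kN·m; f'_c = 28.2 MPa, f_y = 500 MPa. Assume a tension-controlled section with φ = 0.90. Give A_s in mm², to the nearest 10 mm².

M_n = M_u/φ = 160/0.90 = 177.778 kN·m.
With M_n = 0.85 f'_c a b (d − a/2), solve the quadratic for a:
a = d − √(d² − 2M_n/(0.85 f'_c b)) = 365 − √(365² − 2 × 177.778×10⁶/(0.85 × 28.2 × 375)) = 58.95 mm.
A_s = 0.85 f'_c a b / f_y = 0.85 × 28.2 × 58.95 × 375 / 500 = 1059.8 mm².

A_s ≈ 1060 mm²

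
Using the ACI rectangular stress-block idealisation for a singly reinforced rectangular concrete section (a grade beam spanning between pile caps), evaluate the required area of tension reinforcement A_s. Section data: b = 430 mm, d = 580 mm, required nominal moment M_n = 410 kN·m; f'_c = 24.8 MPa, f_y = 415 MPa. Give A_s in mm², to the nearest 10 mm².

A_s ≈ 1840 mm²

With M_n = 0.85 f'_c a b (d − a/2), solve the quadratic for a:
a = d − √(d² − 2M_n/(0.85 f'_c b)) = 580 − √(580² − 2 × 410×10⁶/(0.85 × 24.8 × 430)) = 84.08 mm.
A_s = 0.85 f'_c a b / f_y = 0.85 × 24.8 × 84.08 × 430 / 415 = 1836.5 mm².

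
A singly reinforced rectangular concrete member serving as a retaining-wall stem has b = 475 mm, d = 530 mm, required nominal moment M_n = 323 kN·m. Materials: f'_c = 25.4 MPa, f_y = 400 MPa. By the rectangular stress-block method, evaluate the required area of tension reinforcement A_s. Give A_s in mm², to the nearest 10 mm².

With M_n = 0.85 f'_c a b (d − a/2), solve the quadratic for a:
a = d − √(d² − 2M_n/(0.85 f'_c b)) = 530 − √(530² − 2 × 323×10⁶/(0.85 × 25.4 × 475)) = 63.19 mm.
A_s = 0.85 f'_c a b / f_y = 0.85 × 25.4 × 63.19 × 475 / 400 = 1620.1 mm².

A_s ≈ 1620 mm²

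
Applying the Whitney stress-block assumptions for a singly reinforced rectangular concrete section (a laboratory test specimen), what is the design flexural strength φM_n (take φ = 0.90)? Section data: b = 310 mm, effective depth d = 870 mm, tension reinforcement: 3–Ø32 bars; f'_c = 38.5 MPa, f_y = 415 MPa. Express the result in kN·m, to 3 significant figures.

A_s = 3 × 804 = 2412 mm².
T = A_s f_y = 2412 × 415 = 1000980 N = 1000.98 kN.
From C = T: a = T/(0.85 f'_c b) = 1000980/(0.85 × 38.5 × 310) = 98.67 mm.
M_n = T(d − a/2) = 1000.98 kN × (870 − 49.335) mm = 821.47 kN·m.
φM_n = 0.90 × 821.47 = 739.32 kN·m.

φM_n ≈ 739 kN·m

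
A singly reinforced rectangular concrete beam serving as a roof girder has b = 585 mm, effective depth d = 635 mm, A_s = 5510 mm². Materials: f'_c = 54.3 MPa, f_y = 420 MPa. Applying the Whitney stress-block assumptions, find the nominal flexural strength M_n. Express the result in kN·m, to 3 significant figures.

M_n ≈ 1370 kN·m

T = A_s f_y = 5510 × 420 = 2314200 N = 2314.2 kN.
From C = T: a = T/(0.85 f'_c b) = 2314200/(0.85 × 54.3 × 585) = 85.71 mm.
M_n = T(d − a/2) = 2314.2 kN × (635 − 42.855) mm = 1370.34 kN·m.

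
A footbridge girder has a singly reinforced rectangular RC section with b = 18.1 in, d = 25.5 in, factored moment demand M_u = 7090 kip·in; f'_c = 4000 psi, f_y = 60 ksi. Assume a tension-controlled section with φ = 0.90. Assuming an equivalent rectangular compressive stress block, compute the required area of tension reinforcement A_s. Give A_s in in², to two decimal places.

M_n = M_u/φ = 7090/0.90 = 7877.78 kip·in.
From M_n = 0.85 f'_c a b (d − a/2):
a = d − √(d² − 2M_n/(0.85 f'_c b)) = 25.5 − √(25.5² − 2 × 7877.78/(0.85 × 4 × 18.1)) = 5.645 in.
A_s = 0.85 f'_c a b / f_y = 0.85 × 4 × 5.645 × 18.1 / 60 = 5.790 in².

A_s ≈ 5.79 in²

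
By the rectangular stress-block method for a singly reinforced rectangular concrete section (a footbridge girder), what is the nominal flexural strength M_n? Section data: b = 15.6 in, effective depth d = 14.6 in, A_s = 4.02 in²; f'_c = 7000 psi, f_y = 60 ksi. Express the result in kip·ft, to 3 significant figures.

M_n ≈ 267 kip·ft

T = A_s f_y = 4.02 × 60 = 241.2 kips.
a = T/(0.85 f'_c b) = 241.2/(0.85 × 7 × 15.6) = 2.599 in.
M_n = T(d − a/2) = 241.2 × (14.6 − 1.2995) = 3208.1 kip·in = 3208.1/12 = 267.34 kip·ft.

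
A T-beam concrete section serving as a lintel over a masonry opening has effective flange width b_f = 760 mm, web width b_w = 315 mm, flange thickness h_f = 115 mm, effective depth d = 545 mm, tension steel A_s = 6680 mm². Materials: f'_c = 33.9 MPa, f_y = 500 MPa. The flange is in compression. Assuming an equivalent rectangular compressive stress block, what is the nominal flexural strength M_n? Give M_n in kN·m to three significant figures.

M_n ≈ 1540 kN·m

Tension: T = A_s f_y = 6680 × 500 = 3340000 N.
Try a within the flange: a = T/(0.85 f'_c b_f) = 3340000/(0.85 × 33.9 × 760) = 152.52 mm.
a = 152.52 > h_f = 115 mm: the block extends into the web. Split into flange-overhang and web parts.
C_f = 0.85 f'_c (b_f − b_w) h_f = 0.85 × 33.9 × (760 − 315) × 115 = 1474608 N.
Remaining web compression depth: a_w = (T − C_f)/(0.85 f'_c b_w) = (3340000 − 1474608)/(0.85 × 33.9 × 315) = 205.51 mm.
M_n = C_f(d − h_f/2) + (T − C_f)(d − a_w/2) = 1474608 × (545 − 57.5) + 1865392 × (545 − 102.755) = 718.87 + 824.96 = 1543.83 × 10⁶ N·mm.
M_n = 1543.83 kN·m.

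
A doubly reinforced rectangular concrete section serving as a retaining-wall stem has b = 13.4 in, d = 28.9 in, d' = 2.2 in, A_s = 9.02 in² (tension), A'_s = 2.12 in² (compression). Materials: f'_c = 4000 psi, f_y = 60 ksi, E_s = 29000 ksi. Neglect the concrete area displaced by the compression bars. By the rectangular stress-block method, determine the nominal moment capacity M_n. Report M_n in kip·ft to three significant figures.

M_n ≈ 1120 kip·ft

Assume both steels yield.
a = (A_s − A'_s) f_y/(0.85 f'_c b) = (9.02 − 2.12) × 60/(0.85 × 4 × 13.4) = 9.087 in.
c = a/β₁ = 9.087/0.85 = 10.691 in; ε'_s = 0.003(c − d')/c = 0.0024 ≥ ε_y = 0.0021, so the compression steel yields.
M_n = (A_s − A'_s) f_y (d − a/2) + A'_s f_y (d − d') = 414 × (28.9 − 4.5435) + 127.2 × (28.9 − 2.2) = 10083.6 + 3396.2 = 13479.8 kip·in = 13479.8/12 = 1123.32 kip·ft.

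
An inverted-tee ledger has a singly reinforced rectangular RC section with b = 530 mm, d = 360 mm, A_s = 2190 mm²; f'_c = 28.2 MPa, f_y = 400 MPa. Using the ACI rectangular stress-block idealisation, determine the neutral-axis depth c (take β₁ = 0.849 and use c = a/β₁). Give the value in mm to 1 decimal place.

c ≈ 81.2 mm

T = A_s f_y = 2190 × 400 = 876000 N = 876 kN.
Setting C = 0.85 f'_c a b equal to T: a = 876000/(0.85 × 28.2 × 530) = 68.954 mm.
With β₁ = 0.849, c = a/β₁ = 68.954/0.849 = 81.2 mm.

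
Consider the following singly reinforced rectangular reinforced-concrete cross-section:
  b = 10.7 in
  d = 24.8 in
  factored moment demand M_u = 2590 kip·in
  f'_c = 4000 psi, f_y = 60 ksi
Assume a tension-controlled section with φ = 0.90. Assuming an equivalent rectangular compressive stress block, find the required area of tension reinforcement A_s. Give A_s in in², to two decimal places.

A_s ≈ 2.08 in²

M_n = M_u/φ = 2590/0.90 = 2877.78 kip·in.
From M_n = 0.85 f'_c a b (d − a/2):
a = d − √(d² − 2M_n/(0.85 f'_c b)) = 24.8 − √(24.8² − 2 × 2877.78/(0.85 × 4 × 10.7)) = 3.426 in.
A_s = 0.85 f'_c a b / f_y = 0.85 × 4 × 3.426 × 10.7 / 60 = 2.077 in².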